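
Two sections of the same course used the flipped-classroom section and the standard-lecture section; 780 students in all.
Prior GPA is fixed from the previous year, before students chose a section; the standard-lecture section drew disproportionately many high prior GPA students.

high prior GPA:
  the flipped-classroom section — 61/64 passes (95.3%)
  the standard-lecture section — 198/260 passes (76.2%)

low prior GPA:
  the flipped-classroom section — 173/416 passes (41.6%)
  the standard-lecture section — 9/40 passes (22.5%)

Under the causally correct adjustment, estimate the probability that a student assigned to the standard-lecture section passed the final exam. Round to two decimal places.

0.45

Nothing the teaching method does changes prior GPA band; the imbalance is an allocation artefact. With prior GPA band also predicting the outcome, the pooled figure is confounded, and the within-stratum comparison is the causal one.
Standardising the standard-lecture section to the population prior GPA band mix: 0.415·198/260 + 0.585·9/40 = 0.448.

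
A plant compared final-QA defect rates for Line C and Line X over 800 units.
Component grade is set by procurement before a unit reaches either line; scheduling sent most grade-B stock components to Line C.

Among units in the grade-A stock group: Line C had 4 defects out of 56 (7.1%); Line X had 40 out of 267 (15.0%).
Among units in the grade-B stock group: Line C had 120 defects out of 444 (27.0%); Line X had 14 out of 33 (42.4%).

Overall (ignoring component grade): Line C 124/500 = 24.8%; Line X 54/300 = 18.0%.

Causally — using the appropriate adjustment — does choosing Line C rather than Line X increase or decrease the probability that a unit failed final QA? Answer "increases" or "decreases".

decreases

The stratified and pooled comparisons disagree (Line C wins within each component grade; Line X wins overall), so the answer turns on the causal role of component grade.
Nothing the line does changes component grade; the imbalance is an allocation artefact. With component grade also predicting the outcome, the pooled figure is confounded, and the within-stratum comparison is the causal one.
Within each level — grade-A stock: 7.1% vs 15.0%; grade-B stock: 27.0% vs 42.4% — Line C is lower every time.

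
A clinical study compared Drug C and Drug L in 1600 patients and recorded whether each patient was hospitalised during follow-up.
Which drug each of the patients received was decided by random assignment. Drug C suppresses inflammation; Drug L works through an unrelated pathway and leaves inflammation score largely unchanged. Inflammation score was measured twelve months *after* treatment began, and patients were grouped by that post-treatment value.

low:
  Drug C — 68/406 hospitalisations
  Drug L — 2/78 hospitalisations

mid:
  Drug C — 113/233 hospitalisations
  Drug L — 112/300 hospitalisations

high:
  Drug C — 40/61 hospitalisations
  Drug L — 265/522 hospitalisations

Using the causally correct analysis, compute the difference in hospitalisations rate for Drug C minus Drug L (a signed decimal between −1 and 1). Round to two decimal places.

-0.11

Inflammation score here is a post-treatment variable shaped by the drug; conditioning on it would introduce bias rather than remove it. The overall comparison is the causal one.
The causal difference is the pooled difference: 0.316 − 0.421 = -0.105.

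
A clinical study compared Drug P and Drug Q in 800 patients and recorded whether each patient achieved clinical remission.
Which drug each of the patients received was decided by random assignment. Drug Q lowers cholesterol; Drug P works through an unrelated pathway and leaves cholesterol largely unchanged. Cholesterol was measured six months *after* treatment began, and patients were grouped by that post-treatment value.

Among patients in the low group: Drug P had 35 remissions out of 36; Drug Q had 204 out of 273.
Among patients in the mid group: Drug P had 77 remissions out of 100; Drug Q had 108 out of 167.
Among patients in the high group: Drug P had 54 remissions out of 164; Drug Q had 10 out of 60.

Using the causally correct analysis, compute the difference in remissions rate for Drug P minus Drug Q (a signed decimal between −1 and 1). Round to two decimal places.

-0.09

Cholesterol is recorded after the drug and is itself shifted by it — it sits on the causal path from drug to outcome. Conditioning on a mediator would strip out part of the effect we want; the pooled comparison gives the total causal effect.
The causal difference is the pooled difference: 0.553 − 0.644 = -0.091.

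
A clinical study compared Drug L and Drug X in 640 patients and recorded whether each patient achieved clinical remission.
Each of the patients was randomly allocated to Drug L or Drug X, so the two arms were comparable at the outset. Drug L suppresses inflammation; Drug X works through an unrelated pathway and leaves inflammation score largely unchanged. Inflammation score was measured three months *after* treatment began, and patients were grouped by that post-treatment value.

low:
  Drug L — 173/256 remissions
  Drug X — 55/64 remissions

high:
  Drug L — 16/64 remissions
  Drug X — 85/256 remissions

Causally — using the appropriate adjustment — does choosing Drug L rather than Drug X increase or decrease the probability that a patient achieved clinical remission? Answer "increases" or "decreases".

increases

The stratified and pooled comparisons disagree (Drug X wins within each inflammation score; Drug L wins overall), so the answer turns on the causal role of inflammation score.
Stratifying would compare drugs among patients the drugs themselves sorted into inflammation score groups — a form of selection on an intermediate. The unconditioned pooled rates give the total causal effect.
Pooled: Drug L 59.1% vs Drug X 43.8%; Drug L is higher overall.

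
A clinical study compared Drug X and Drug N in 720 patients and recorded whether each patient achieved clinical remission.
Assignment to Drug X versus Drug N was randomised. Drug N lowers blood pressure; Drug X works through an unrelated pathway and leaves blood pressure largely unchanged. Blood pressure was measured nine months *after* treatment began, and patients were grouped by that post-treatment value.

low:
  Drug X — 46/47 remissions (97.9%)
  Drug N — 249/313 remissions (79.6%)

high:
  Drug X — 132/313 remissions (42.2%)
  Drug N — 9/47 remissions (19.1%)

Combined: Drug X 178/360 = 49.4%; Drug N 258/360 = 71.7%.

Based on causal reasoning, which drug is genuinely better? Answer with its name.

Drug N

The stratified and pooled comparisons disagree (Drug X wins within each blood pressure; Drug N wins overall), so the answer turns on the causal role of blood pressure.
Stratifying would compare drugs among patients the drugs themselves sorted into blood pressure groups — a form of selection on an intermediate. The unconditioned pooled rates give the total causal effect.
Pooled: Drug X 49.4% vs Drug N 71.7%; Drug N is higher overall.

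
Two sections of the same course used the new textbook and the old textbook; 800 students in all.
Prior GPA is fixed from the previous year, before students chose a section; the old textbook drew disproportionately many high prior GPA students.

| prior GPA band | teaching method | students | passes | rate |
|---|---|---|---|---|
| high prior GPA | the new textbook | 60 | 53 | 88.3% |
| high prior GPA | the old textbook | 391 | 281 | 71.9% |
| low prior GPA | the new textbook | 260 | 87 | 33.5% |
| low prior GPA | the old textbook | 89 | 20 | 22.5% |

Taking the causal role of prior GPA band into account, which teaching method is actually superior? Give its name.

Prior GPA band is set before the teaching method has any effect — it is not caused by the teaching method — and it independently drives the outcome. That makes it a confounder, so the causal comparison is within prior GPA band levels.
Within each level — high prior GPA: 88.3% vs 71.9%; low prior GPA: 33.5% vs 22.5% — the new textbook is higher every time.

the new textbook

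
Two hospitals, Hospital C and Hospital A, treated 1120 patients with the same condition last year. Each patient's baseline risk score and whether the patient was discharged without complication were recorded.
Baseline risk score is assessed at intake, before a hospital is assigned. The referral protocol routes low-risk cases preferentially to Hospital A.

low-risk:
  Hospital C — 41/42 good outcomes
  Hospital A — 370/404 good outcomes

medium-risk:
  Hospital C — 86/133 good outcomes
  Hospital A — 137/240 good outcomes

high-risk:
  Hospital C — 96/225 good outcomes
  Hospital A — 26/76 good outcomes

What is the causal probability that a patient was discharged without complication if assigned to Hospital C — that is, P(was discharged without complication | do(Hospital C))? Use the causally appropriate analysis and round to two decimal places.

Baseline risk score differs across hospitals for reasons unrelated to any effect of the hospital itself, and it separately predicts the outcome — a classic confounder. We must compare within baseline risk score levels.
Standardising Hospital C to the population baseline risk score mix: 0.398·41/42 + 0.333·86/133 + 0.269·96/225 = 0.719.

0.72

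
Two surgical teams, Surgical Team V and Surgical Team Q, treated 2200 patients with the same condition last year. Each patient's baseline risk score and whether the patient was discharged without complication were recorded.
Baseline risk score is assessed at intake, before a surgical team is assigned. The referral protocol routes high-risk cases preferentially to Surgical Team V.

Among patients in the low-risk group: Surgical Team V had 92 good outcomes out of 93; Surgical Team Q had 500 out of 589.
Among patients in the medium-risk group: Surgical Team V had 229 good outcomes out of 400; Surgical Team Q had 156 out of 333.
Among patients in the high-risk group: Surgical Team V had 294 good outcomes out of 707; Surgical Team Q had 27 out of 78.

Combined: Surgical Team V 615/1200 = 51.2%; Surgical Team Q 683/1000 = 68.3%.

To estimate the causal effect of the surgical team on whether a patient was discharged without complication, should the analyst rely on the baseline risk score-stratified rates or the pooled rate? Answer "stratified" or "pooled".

The imbalance in baseline risk score arose from how patients were allocated, not from anything the surgical team did; and baseline risk score independently affects the outcome. The pooled gap is confounded — condition on baseline risk score.
Within each level — low-risk: 98.9% vs 84.9%; medium-risk: 57.2% vs 46.8%; high-risk: 41.6% vs 34.6% — Surgical Team V is higher every time.

stratified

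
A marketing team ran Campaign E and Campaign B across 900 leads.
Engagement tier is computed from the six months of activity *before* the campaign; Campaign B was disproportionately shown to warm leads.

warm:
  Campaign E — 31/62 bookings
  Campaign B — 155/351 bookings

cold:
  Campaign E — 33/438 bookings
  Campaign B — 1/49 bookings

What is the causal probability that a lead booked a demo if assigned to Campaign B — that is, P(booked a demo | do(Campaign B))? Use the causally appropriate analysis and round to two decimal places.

Within every engagement tier level Campaign E has the higher rate, yet pooled Campaign B does — Simpson's reversal.
Engagement tier differs across campaigns for reasons unrelated to any effect of the campaign itself, and it separately predicts the outcome — a classic confounder. We must compare within engagement tier levels.
Standardising Campaign B to the population engagement tier mix: 0.459·155/351 + 0.541·1/49 = 0.214.

0.21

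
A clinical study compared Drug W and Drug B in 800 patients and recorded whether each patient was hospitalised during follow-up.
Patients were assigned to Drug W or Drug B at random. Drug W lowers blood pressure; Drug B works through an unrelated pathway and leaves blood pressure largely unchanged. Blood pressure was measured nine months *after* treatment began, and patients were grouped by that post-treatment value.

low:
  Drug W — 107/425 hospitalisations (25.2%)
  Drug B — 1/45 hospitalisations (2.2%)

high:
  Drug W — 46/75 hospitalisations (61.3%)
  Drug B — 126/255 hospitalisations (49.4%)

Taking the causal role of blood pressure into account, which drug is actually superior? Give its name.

Drug W

The distribution of blood pressure is itself part of what the drug does — it is an intermediate outcome. Holding it fixed would remove that part of the effect; the total effect is the pooled difference.
Pooled: Drug W 30.6% vs Drug B 42.3%; Drug W is lower overall.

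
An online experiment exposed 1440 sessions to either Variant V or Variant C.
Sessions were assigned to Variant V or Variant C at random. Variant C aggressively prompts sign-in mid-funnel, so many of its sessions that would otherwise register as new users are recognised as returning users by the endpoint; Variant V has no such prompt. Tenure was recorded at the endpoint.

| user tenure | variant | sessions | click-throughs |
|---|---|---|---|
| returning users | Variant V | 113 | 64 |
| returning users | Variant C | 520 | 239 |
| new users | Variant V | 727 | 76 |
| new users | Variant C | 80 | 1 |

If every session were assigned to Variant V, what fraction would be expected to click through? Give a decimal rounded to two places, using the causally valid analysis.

0.17

Because the variant influences user tenure, user tenure is a post-treatment mediator, not a confounder. Stratifying on it would bias the estimate; the causal effect is the crude pooled difference.
So P(outcome | do(Variant V)) is just the pooled rate for Variant V: 140/840 = 0.167.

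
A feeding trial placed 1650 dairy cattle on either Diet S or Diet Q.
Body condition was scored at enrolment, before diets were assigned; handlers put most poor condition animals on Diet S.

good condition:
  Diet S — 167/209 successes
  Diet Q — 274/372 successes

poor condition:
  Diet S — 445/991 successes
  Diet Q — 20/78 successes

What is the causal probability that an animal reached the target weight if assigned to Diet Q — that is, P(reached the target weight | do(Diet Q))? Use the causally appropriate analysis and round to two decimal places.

0.43

Diet S is higher inside every starting body condition stratum but Diet Q is higher in aggregate. Whether to stratify depends on how starting body condition relates to the diet.
Since starting body condition is a pre-existing factor (not a product of the diet) and it affects the outcome on its own, it is a confounder. The stratified rates, not the pooled rate, identify the causal effect.
Standardising Diet Q to the population starting body condition mix: 0.352·274/372 + 0.648·20/78 = 0.425.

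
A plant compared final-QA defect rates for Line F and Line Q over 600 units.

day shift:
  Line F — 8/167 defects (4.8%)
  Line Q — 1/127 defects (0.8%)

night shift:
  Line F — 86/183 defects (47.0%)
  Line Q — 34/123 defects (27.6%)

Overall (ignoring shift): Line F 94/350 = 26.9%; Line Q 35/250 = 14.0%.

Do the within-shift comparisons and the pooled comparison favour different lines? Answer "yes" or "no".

no

Within each shift level (day shift 4.8% vs 0.8%; night shift 47.0% vs 27.6%), Line Q has the lower rate every time. Pooled: 26.9% vs 14.0% — Line Q has the lower rate overall. They agree.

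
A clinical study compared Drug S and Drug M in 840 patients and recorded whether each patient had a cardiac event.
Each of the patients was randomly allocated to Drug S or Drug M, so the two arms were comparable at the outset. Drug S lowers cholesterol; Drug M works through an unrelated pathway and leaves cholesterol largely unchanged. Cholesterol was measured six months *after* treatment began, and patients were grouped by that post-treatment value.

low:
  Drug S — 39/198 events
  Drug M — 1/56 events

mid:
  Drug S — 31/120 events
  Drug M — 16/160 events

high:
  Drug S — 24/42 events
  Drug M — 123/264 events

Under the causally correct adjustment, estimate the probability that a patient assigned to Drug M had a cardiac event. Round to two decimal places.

0.29

Drug M is lower inside every cholesterol stratum but Drug S is lower in aggregate. Whether to stratify depends on how cholesterol relates to the drug.
Cholesterol here is a post-treatment variable shaped by the drug; conditioning on it would introduce bias rather than remove it. The overall comparison is the causal one.
So P(outcome | do(Drug M)) is just the pooled rate for Drug M: 140/480 = 0.292.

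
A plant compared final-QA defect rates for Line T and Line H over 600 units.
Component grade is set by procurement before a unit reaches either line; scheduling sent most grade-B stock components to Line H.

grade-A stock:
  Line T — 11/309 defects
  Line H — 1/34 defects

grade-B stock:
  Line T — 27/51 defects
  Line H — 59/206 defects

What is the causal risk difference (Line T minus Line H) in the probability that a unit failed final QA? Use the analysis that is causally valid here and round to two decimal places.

The stratified and pooled comparisons disagree (Line H wins within each component grade; Line T wins overall), so the answer turns on the causal role of component grade.
The imbalance in component grade arose from how units were allocated, not from anything the line did; and component grade independently affects the outcome. The pooled gap is confounded — condition on component grade.
Adjusting over the population distribution of component grade: 0.572·(0.036−0.029) + 0.428·(0.529−0.286) = +0.108.

+0.11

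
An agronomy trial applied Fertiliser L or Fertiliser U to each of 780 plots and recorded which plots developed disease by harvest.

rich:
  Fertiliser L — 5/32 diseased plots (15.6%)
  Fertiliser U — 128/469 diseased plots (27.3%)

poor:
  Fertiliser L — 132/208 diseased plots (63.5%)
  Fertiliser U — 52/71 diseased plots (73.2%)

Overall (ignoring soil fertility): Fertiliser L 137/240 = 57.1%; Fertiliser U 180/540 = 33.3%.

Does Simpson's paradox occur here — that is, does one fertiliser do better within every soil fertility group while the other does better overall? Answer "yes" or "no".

Within each soil fertility level (rich 15.6% vs 27.3%; poor 63.5% vs 73.2%), Fertiliser L has the lower rate every time. Pooled: 57.1% vs 33.3% — Fertiliser U has the lower rate overall. The two comparisons disagree.

yes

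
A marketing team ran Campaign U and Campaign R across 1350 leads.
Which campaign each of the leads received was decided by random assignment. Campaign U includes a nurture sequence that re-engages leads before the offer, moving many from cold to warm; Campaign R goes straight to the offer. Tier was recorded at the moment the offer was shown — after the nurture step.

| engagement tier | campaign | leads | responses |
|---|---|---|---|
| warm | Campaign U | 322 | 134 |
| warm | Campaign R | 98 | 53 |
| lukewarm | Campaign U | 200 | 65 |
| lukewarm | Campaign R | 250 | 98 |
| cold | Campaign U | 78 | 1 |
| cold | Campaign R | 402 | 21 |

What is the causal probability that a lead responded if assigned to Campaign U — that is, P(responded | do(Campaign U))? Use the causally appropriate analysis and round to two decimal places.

Within every engagement tier level Campaign R has the higher rate, yet pooled Campaign U does — Simpson's reversal.
Engagement tier here is a post-treatment variable shaped by the campaign; conditioning on it would introduce bias rather than remove it. The overall comparison is the causal one.
So P(outcome | do(Campaign U)) is just the pooled rate for Campaign U: 200/600 = 0.333.

0.33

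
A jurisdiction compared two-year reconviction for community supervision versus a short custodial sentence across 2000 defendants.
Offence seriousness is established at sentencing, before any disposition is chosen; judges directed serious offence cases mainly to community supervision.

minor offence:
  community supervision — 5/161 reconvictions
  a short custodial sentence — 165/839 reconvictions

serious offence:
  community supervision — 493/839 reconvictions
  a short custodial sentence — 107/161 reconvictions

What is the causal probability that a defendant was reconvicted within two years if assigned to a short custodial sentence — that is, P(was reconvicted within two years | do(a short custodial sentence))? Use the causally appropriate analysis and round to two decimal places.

0.43

Within every offence seriousness level community supervision has the lower rate, yet pooled a short custodial sentence does — Simpson's reversal.
Offence seriousness differs across dispositions for reasons unrelated to any effect of the disposition itself, and it separately predicts the outcome — a classic confounder. We must compare within offence seriousness levels.
Standardising a short custodial sentence to the population offence seriousness mix: 0.500·165/839 + 0.500·107/161 = 0.431.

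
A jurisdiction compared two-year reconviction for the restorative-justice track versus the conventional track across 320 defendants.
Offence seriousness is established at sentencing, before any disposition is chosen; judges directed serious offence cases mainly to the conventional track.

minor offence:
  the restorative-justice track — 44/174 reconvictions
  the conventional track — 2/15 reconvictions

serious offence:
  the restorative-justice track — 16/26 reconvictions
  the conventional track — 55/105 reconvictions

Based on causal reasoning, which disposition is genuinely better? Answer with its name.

The stratified and pooled comparisons disagree (the conventional track wins within each offence seriousness; the restorative-justice track wins overall), so the answer turns on the causal role of offence seriousness.
Since offence seriousness is a pre-existing factor (not a product of the disposition) and it affects the outcome on its own, it is a confounder. The stratified rates, not the pooled rate, identify the causal effect.
Within each level — minor offence: 25.3% vs 13.3%; serious offence: 61.5% vs 52.4% — the conventional track is lower every time.

the conventional track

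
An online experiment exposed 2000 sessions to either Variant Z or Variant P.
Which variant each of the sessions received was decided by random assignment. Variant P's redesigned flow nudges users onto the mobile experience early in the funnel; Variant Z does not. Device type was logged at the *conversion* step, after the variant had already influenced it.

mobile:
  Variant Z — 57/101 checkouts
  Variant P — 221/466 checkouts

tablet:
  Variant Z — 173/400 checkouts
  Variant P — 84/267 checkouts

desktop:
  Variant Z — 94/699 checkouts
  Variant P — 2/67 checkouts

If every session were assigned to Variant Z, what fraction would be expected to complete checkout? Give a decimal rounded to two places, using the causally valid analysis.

Device type lies on the pathway variant → device type → outcome, so adjusting for it blocks the indirect effect. For the total causal effect of variant, use the unadjusted pooled rates.
So P(outcome | do(Variant Z)) is just the pooled rate for Variant Z: 324/1200 = 0.270.

0.27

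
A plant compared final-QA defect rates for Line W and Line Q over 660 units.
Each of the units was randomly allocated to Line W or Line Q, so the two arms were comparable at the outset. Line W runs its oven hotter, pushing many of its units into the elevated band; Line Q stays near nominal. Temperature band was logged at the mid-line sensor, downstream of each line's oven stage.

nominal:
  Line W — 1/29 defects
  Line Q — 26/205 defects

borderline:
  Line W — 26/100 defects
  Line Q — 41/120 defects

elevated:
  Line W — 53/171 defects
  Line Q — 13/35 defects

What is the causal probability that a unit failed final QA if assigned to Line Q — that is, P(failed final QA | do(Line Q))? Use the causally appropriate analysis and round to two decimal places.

0.22

The stratified and pooled comparisons disagree (Line W wins within each in-process temperature band; Line Q wins overall), so the answer turns on the causal role of in-process temperature band.
Because the line influences in-process temperature band, in-process temperature band is a post-treatment mediator, not a confounder. Stratifying on it would bias the estimate; the causal effect is the crude pooled difference.
So P(outcome | do(Line Q)) is just the pooled rate for Line Q: 80/360 = 0.222.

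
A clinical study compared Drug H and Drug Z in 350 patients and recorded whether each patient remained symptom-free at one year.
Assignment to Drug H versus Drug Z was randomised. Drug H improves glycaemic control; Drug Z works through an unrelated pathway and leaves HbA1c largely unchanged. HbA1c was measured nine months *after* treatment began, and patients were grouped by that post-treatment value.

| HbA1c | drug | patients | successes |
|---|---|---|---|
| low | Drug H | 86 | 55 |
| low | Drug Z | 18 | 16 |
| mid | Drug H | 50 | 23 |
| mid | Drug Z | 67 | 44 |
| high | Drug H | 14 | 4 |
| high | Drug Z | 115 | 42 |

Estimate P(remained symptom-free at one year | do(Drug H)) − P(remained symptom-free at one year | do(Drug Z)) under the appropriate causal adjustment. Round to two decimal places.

+0.04

Drug Z is higher inside every HbA1c stratum but Drug H is higher in aggregate. Whether to stratify depends on how HbA1c relates to the drug.
HbA1c here is a post-treatment variable shaped by the drug; conditioning on it would introduce bias rather than remove it. The overall comparison is the causal one.
The causal difference is the pooled difference: 0.547 − 0.510 = +0.037.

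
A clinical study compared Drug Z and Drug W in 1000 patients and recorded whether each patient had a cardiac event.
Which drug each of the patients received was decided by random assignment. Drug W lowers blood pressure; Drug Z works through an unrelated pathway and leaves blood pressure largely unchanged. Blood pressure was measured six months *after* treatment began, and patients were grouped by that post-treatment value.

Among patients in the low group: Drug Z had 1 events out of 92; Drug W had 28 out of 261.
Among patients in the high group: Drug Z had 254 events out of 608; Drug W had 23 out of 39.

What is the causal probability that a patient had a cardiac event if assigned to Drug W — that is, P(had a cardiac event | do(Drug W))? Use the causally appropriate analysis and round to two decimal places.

0.17

Blood pressure is downstream of the drug. One should not condition on a consequence of treatment, so the overall rates are the right comparison.
So P(outcome | do(Drug W)) is just the pooled rate for Drug W: 51/300 = 0.170.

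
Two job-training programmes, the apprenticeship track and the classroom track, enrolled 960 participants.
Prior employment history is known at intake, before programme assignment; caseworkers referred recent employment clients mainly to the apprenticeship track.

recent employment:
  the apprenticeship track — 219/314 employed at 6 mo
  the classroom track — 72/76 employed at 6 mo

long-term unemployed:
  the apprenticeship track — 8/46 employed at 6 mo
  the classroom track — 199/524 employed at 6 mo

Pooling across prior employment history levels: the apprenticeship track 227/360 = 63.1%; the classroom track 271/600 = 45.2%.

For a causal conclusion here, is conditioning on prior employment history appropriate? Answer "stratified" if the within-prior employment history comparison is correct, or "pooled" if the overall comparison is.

stratified

Prior employment history differs across programmes for reasons unrelated to any effect of the programme itself, and it separately predicts the outcome — a classic confounder. We must compare within prior employment history levels.
Within each level — recent employment: 69.7% vs 94.7%; long-term unemployed: 17.4% vs 38.0% — the classroom track is higher every time.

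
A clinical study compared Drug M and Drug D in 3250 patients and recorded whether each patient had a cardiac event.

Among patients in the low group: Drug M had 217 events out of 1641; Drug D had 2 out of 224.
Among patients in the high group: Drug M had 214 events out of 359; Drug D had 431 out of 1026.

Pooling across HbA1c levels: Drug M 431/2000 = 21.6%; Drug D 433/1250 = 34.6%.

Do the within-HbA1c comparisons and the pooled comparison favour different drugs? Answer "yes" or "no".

yes

Within each HbA1c level (low 13.2% vs 0.9%; high 59.6% vs 42.0%), Drug D has the lower rate every time. Pooled: 21.6% vs 34.6% — Drug M has the lower rate overall. The two comparisons disagree.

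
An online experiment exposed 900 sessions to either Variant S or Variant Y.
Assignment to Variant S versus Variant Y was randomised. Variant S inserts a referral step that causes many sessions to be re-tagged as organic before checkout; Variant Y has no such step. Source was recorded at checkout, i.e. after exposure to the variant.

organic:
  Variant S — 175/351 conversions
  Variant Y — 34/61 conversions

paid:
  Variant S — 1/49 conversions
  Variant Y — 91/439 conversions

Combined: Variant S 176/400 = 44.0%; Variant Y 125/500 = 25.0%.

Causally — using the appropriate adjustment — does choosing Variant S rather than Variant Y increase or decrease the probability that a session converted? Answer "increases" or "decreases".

increases

Traffic source is downstream of the variant. One should not condition on a consequence of treatment, so the overall rates are the right comparison.
Pooled: Variant S 44.0% vs Variant Y 25.0%; Variant S is higher overall.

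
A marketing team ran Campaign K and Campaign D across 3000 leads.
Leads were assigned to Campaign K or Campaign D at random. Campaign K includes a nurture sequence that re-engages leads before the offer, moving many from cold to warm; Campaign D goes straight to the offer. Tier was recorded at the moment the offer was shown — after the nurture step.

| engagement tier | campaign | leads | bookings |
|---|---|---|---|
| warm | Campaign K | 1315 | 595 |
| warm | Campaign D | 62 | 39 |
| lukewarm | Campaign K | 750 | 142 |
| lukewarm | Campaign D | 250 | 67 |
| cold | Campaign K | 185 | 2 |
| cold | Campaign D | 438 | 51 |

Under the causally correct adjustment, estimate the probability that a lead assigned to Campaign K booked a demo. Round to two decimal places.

Engagement tier is recorded after the campaign and is itself shifted by it — it sits on the causal path from campaign to outcome. Conditioning on a mediator would strip out part of the effect we want; the pooled comparison gives the total causal effect.
So P(outcome | do(Campaign K)) is just the pooled rate for Campaign K: 739/2250 = 0.328.

0.33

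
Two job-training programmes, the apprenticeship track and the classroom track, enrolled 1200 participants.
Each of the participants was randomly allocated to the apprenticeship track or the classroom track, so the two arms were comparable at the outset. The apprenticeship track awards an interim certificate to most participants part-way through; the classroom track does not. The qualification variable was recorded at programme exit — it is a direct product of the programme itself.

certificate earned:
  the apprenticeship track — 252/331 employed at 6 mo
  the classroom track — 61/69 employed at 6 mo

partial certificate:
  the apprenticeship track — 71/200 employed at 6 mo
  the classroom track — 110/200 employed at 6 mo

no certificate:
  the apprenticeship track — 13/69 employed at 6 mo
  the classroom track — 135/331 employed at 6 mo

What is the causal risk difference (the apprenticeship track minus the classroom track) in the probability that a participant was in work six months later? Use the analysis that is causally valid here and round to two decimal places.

Stratifying would compare programmes among participants the programmes themselves sorted into qualification attained during the programme groups — a form of selection on an intermediate. The unconditioned pooled rates give the total causal effect.
The causal difference is the pooled difference: 0.560 − 0.510 = +0.050.

+0.05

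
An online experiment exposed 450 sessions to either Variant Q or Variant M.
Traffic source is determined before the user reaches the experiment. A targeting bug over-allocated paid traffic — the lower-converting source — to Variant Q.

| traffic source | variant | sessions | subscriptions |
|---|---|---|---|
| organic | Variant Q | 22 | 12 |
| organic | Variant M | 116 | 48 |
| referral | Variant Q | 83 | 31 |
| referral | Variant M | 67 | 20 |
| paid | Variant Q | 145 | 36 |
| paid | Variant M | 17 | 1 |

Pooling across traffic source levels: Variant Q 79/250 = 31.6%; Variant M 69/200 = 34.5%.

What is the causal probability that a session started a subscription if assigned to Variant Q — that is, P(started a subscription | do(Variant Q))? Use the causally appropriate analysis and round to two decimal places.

The traffic source-specific comparison favours Variant Q throughout, but the pooled figures favour Variant M. The question is whether to condition on traffic source.
Nothing the variant does changes traffic source; the imbalance is an allocation artefact. With traffic source also predicting the outcome, the pooled figure is confounded, and the within-stratum comparison is the causal one.
Standardising Variant Q to the population traffic source mix: 0.307·12/22 + 0.333·31/83 + 0.360·36/145 = 0.381.

0.38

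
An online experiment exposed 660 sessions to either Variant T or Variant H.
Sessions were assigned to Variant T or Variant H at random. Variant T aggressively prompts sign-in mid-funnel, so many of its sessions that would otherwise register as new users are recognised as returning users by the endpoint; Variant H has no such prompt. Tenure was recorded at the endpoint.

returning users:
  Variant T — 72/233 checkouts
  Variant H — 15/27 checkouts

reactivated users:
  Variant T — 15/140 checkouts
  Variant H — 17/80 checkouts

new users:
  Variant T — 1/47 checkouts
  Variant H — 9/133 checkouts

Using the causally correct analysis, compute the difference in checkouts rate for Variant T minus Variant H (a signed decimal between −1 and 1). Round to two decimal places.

+0.04

The distribution of user tenure is itself part of what the variant does — it is an intermediate outcome. Holding it fixed would remove that part of the effect; the total effect is the pooled difference.
The causal difference is the pooled difference: 0.210 − 0.171 = +0.039.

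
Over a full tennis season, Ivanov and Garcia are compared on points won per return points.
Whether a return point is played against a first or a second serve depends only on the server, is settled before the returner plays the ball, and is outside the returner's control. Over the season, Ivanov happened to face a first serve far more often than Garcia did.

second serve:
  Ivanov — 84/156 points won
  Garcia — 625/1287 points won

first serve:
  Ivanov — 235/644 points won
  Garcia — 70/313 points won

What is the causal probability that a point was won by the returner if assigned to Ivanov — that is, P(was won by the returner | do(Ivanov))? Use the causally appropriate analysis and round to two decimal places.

Serve type differs across players for reasons unrelated to any effect of the player itself, and it separately predicts the outcome — a classic confounder. We must compare within serve type levels.
Standardising Ivanov to the population serve type mix: 0.601·84/156 + 0.399·235/644 = 0.469.

0.47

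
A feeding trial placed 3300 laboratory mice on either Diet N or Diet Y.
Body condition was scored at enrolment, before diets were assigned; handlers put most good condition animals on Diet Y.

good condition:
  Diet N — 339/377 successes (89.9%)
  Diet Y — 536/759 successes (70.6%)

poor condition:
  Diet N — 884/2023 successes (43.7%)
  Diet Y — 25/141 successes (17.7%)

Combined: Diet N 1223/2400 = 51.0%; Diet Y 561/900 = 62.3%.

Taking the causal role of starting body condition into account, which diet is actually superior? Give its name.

Diet N

Here starting body condition is a common cause — it drives both which diet a case falls under and the outcome. The crude comparison mixes populations; the stratum-specific rates are the causally relevant ones.
Within each level — good condition: 89.9% vs 70.6%; poor condition: 43.7% vs 17.7% — Diet N is higher every time.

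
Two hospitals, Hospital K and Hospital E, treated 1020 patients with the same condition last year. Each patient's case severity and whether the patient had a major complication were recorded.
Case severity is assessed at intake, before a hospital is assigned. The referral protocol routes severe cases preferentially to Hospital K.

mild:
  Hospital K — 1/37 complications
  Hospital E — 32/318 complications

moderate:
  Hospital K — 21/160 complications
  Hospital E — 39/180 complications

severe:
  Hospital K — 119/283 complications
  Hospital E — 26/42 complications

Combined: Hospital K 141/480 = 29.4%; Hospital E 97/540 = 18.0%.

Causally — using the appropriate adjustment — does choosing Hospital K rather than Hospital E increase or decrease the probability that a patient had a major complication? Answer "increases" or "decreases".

The stratified and pooled comparisons disagree (Hospital K wins within each case severity; Hospital E wins overall), so the answer turns on the causal role of case severity.
Case severity differs across hospitals for reasons unrelated to any effect of the hospital itself, and it separately predicts the outcome — a classic confounder. We must compare within case severity levels.
Within each level — mild: 2.7% vs 10.1%; moderate: 13.1% vs 21.7%; severe: 42.0% vs 61.9% — Hospital K is lower every time.

decreases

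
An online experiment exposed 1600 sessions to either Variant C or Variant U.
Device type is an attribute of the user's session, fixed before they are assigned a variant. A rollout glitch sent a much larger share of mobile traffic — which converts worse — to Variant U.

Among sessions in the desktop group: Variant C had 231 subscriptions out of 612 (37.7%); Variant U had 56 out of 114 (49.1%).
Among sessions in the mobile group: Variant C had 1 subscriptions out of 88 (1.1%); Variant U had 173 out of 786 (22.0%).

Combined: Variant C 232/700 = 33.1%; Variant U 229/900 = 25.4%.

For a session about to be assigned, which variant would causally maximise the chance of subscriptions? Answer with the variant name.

Variant U

Variant U is higher inside every device type stratum but Variant C is higher in aggregate. Whether to stratify depends on how device type relates to the variant.
Since device type is a pre-existing factor (not a product of the variant) and it affects the outcome on its own, it is a confounder. The stratified rates, not the pooled rate, identify the causal effect.
Within each level — desktop: 37.7% vs 49.1%; mobile: 1.1% vs 22.0% — Variant U is higher every time.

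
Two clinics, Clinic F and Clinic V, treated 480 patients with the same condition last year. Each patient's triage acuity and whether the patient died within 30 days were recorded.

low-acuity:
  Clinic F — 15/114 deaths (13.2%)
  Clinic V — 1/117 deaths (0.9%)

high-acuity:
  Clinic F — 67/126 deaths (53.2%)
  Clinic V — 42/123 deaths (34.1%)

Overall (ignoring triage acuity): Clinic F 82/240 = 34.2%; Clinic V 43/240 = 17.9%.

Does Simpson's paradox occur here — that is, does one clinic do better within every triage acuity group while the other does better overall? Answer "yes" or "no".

Within each triage acuity level (low-acuity 13.2% vs 0.9%; high-acuity 53.2% vs 34.1%), Clinic V has the lower rate every time. Pooled: 34.2% vs 17.9% — Clinic V has the lower rate overall. They agree.

no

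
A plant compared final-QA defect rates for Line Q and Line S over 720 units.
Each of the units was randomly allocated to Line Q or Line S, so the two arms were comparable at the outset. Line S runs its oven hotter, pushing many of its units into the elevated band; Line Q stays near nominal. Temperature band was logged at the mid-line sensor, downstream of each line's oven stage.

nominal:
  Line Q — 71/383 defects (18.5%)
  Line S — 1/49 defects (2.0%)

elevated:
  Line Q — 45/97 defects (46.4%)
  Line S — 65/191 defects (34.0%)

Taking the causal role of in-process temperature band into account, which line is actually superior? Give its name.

Line Q

Stratifying would compare lines among units the lines themselves sorted into in-process temperature band groups — a form of selection on an intermediate. The unconditioned pooled rates give the total causal effect.
Pooled: Line Q 24.2% vs Line S 27.5%; Line Q is lower overall.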